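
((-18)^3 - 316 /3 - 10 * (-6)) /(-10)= 8816 /15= 587.73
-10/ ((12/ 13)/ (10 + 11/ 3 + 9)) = -2210/ 9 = -245.56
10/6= 5/3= 1.67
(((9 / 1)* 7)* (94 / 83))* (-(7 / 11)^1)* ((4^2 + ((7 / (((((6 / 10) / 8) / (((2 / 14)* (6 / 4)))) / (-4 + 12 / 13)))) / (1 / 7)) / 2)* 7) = 752141376 / 11869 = 63370.24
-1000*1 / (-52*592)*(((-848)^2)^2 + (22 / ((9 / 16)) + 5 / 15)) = 581749383212375 / 34632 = 16798030238.29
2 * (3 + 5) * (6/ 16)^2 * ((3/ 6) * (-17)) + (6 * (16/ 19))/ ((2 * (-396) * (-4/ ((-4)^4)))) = -93883/ 5016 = -18.72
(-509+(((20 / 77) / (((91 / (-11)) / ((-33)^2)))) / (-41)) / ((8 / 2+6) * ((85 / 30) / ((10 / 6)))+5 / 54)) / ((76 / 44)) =-134956506289 / 458013829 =-294.66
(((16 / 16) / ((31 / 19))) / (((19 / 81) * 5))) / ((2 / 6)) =243 / 155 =1.57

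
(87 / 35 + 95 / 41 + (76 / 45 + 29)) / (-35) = -18335 / 18081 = -1.01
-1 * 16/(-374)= 8/187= 0.04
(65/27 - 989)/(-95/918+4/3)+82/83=-75079858/93707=-801.22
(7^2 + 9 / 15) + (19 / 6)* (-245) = -21787 / 30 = -726.23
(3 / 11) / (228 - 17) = 0.00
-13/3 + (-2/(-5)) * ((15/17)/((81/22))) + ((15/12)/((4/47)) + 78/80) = 419527/36720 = 11.43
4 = 4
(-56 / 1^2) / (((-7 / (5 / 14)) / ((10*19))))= 3800 / 7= 542.86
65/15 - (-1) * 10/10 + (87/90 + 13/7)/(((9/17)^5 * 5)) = 1172649601/62001450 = 18.91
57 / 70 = 0.81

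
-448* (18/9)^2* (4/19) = -7168/19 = -377.26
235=235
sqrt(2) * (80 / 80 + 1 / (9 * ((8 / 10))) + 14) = 545 * sqrt(2) / 36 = 21.41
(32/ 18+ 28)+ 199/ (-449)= 118541/ 4041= 29.33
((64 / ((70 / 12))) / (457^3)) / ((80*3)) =8 / 16702698775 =0.00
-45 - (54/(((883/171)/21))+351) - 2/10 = -2718793/4415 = -615.81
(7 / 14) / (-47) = -1 / 94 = -0.01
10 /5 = 2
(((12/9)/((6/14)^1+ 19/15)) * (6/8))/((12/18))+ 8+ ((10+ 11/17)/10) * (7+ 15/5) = 118207/6052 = 19.53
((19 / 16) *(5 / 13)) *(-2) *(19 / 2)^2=-34295 / 416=-82.44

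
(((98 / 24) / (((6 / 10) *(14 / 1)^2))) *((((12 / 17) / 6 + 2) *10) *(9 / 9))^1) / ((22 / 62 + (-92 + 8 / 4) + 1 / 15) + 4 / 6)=-11625 / 1405696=-0.01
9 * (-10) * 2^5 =-2880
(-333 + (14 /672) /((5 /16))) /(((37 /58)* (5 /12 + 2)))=-39952 /185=-215.96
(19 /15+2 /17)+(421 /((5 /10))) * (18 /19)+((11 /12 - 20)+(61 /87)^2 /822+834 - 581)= 20759036474939 /20096149140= 1032.99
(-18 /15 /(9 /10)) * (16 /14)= -32 /21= -1.52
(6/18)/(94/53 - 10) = -53/1308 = -0.04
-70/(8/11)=-385/4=-96.25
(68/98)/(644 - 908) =-17/6468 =-0.00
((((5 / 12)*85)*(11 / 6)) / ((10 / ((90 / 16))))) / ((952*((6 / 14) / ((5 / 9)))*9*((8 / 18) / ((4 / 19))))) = 1375 / 525312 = 0.00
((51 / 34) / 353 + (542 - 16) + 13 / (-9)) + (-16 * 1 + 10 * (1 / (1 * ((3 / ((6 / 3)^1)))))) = 3273749 / 6354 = 515.23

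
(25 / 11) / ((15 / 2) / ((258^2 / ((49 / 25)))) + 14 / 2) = 0.32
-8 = -8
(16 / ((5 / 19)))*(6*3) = 5472 / 5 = 1094.40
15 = 15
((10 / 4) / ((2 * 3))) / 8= 5 / 96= 0.05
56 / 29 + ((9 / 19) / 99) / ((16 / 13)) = 1.93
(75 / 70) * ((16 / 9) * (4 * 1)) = 160 / 21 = 7.62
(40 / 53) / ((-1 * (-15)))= 8 / 159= 0.05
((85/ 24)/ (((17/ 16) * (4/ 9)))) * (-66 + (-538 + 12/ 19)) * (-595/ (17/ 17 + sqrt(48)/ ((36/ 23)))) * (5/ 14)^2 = -1233275625/ 66766 + 3151704375 * sqrt(3)/ 66766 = 63290.24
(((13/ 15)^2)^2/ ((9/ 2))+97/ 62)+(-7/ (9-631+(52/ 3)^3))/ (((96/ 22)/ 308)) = 357012060107/ 225651015000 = 1.58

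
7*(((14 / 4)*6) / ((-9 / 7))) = -343 / 3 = -114.33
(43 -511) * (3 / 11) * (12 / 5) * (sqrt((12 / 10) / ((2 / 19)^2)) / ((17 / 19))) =-3041064 * sqrt(30) / 4675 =-3562.91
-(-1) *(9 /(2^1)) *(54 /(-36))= -27 /4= -6.75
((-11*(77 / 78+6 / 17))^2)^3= 10261705.18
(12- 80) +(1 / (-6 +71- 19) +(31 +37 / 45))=-74843 / 2070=-36.16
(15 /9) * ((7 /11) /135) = 7 /891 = 0.01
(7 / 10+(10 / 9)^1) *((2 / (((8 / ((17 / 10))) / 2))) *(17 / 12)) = 47107 / 21600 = 2.18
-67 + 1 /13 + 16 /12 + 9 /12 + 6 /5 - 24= -68359 /780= -87.64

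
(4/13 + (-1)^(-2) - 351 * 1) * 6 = -27276/13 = -2098.15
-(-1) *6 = 6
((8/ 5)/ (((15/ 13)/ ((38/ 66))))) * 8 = 15808/ 2475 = 6.39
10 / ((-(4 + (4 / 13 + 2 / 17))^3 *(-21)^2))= -53969305 / 206264818116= -0.00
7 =7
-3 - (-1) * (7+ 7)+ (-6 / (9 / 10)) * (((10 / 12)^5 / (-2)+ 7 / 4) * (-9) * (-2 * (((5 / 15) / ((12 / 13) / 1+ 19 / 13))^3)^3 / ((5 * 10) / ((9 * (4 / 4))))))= 11.00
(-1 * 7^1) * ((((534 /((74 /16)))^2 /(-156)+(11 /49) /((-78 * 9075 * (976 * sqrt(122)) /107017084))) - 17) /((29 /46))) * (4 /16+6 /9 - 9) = -28475741077 /3096678 - 59688778601 * sqrt(122) /2333165234400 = -9195.86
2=2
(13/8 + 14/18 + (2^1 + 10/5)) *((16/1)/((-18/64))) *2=-59008/81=-728.49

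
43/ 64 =0.67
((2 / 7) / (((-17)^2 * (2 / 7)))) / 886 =1 / 256054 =0.00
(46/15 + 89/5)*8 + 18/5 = 2558/15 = 170.53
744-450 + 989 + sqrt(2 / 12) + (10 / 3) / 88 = sqrt(6) / 6 + 169361 / 132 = 1283.45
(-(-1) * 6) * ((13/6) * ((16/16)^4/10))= 13/10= 1.30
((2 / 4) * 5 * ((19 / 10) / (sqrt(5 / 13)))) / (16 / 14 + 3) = 133 * sqrt(65) / 580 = 1.85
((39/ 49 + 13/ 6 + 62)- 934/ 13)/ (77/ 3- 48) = 0.31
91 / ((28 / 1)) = 13 / 4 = 3.25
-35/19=-1.84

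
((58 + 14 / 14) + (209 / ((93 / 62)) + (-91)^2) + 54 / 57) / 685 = 483376 / 39045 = 12.38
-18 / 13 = -1.38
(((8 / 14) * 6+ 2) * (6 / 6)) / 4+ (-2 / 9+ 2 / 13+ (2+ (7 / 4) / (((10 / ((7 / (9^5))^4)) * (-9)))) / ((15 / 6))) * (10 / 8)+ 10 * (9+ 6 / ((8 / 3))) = 91423699025634655473382403 / 796570240877409975041520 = 114.77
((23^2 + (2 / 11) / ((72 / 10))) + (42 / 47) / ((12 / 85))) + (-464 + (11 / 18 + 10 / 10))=75447 / 1034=72.97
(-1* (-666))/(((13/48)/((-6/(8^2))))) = -2997/13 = -230.54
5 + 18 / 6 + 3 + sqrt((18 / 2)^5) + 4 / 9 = 254.44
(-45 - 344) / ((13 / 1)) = -389 / 13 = -29.92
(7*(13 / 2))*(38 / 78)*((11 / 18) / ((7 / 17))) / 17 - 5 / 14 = 1193 / 756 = 1.58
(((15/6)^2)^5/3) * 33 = 107421875/1024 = 104904.17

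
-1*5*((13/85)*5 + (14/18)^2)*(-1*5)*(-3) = -47150/459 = -102.72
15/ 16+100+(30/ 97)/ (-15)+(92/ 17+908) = 26762047/ 26384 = 1014.33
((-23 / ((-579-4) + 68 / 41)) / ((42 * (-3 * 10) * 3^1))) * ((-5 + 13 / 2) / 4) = -943 / 240256800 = -0.00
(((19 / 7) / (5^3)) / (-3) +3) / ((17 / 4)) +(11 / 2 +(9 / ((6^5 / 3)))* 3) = 8874443 / 1428000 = 6.21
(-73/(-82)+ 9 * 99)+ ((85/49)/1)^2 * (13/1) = 183298985/196882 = 931.01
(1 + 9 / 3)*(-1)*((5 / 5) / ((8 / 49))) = -49 / 2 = -24.50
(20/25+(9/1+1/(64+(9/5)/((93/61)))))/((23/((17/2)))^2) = 71646279/53444870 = 1.34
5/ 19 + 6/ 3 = 2.26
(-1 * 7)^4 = 2401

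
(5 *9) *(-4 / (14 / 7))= -90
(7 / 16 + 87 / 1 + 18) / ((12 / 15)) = 8435 / 64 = 131.80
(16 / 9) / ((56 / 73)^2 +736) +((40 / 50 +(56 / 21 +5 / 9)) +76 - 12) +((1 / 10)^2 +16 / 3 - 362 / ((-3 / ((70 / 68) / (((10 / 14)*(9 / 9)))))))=92813979799 / 375354900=247.27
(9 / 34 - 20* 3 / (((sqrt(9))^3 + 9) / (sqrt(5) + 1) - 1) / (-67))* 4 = 432* sqrt(5) / 4087 + 81726 / 69479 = 1.41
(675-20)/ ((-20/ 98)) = -6419/ 2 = -3209.50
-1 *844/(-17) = 844/17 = 49.65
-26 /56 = -13 /28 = -0.46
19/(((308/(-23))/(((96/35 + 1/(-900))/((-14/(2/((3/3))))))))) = 7548301/13582800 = 0.56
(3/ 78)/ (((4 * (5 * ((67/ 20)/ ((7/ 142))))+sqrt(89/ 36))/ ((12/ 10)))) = 7192584/ 211807615175 - 882 * sqrt(89)/ 211807615175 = 0.00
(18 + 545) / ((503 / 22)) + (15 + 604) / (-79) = 667137 / 39737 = 16.79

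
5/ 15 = 1/ 3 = 0.33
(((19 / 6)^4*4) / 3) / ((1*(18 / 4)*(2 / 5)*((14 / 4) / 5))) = 3258025 / 30618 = 106.41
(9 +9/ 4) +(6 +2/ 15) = 17.38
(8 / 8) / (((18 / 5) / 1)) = 5 / 18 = 0.28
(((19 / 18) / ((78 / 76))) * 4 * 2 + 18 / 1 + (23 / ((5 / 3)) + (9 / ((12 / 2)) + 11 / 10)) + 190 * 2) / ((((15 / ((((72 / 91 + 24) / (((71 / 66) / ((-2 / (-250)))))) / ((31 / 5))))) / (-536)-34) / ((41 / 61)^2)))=-11056262212661248 / 2023386836973255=-5.46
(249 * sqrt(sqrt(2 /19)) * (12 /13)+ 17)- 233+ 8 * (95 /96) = -2497 /12+ 2988 * 19^(3 /4) * 2^(1 /4) /247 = -77.16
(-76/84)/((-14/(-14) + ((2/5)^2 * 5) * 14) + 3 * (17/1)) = -95/6636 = -0.01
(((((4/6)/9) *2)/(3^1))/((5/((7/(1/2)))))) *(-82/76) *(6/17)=-2296/43605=-0.05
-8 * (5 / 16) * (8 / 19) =-20 / 19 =-1.05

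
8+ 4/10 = 42/5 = 8.40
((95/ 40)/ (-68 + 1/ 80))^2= 36100/ 29582721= 0.00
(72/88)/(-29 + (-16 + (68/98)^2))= -21609/1175779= -0.02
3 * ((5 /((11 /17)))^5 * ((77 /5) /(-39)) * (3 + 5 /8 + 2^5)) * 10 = -8851920984375 /761332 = -11626886.80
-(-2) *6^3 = 432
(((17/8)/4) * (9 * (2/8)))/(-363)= -51/15488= -0.00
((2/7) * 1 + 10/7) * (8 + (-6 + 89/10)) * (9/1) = 5886/35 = 168.17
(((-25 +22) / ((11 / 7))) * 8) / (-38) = 84 / 209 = 0.40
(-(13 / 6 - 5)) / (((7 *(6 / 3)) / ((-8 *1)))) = -1.62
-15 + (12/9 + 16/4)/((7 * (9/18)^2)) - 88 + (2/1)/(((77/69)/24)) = -1879/33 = -56.94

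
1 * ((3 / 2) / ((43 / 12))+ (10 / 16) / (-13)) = 1657 / 4472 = 0.37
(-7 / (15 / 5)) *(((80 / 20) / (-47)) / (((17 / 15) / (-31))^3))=-938416500 / 230911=-4063.97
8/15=0.53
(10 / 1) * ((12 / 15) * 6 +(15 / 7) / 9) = 1058 / 21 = 50.38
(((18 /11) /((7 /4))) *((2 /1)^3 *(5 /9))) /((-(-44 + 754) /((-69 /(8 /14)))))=552 /781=0.71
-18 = -18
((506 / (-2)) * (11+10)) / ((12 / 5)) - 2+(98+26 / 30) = -127013 / 60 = -2116.88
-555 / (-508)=555 / 508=1.09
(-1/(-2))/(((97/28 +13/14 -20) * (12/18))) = -21/437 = -0.05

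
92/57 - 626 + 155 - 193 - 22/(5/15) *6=-60328/57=-1058.39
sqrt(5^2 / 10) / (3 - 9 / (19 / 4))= 19 * sqrt(10) / 42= 1.43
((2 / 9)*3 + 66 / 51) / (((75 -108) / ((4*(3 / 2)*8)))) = -1600 / 561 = -2.85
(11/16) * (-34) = -187/8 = -23.38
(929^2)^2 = 744839767681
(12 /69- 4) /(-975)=88 /22425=0.00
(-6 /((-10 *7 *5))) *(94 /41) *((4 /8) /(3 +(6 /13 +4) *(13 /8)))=564 /294175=0.00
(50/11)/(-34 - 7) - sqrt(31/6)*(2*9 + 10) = -14*sqrt(186)/3 - 50/451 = -63.76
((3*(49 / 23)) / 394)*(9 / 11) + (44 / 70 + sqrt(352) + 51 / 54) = 24904588 / 15699915 + 4*sqrt(22) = 20.35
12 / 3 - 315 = -311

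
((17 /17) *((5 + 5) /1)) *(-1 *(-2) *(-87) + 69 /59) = -101970 /59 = -1728.31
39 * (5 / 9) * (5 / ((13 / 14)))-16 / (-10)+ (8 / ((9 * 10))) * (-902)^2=3259738 / 45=72438.62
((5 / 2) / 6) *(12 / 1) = 5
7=7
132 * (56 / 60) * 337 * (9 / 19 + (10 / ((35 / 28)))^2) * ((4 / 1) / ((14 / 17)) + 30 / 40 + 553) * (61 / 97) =1733057679430 / 1843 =940346000.78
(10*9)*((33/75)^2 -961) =-10809072/125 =-86472.58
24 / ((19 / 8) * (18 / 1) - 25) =96 / 71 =1.35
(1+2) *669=2007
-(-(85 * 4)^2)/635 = 23120/127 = 182.05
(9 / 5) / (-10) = -0.18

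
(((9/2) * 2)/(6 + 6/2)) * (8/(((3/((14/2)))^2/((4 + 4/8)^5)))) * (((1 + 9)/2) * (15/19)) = 24111675/76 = 317258.88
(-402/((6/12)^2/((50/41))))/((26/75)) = -3015000/533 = -5656.66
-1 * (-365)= 365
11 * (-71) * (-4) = 3124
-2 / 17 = -0.12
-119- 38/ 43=-5155/ 43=-119.88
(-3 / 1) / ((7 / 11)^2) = -363 / 49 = -7.41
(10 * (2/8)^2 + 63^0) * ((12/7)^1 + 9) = 975/56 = 17.41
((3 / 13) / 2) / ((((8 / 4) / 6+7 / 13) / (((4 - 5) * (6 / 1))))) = -27 / 34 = -0.79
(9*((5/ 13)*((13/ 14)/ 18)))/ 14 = 0.01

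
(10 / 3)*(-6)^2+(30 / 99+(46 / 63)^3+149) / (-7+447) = 120.34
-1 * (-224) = 224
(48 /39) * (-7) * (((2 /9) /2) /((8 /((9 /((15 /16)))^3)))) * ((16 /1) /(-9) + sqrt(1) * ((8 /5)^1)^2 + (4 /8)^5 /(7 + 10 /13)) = -1024588544 /12309375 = -83.24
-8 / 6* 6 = -8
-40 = -40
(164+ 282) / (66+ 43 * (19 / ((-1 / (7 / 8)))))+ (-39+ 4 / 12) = -39.35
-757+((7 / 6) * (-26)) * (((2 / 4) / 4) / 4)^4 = -2381316187 / 3145728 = -757.00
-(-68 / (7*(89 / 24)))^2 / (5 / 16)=-42614784 / 1940645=-21.96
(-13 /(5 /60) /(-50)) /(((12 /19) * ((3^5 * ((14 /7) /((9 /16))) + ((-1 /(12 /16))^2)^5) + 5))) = 767637 /137795150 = 0.01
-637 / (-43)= 14.81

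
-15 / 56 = -0.27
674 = 674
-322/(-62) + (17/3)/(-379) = 182530/35247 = 5.18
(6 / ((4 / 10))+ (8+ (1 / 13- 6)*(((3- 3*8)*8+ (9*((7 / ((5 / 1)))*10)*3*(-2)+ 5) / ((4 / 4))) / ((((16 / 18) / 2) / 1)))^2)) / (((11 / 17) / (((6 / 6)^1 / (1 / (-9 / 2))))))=805930892469 / 4576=176121261.47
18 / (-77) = -18 / 77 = -0.23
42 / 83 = 0.51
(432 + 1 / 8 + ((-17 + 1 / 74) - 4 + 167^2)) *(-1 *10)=-41884205 / 148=-283001.39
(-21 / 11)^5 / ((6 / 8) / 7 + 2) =-114354828 / 9502009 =-12.03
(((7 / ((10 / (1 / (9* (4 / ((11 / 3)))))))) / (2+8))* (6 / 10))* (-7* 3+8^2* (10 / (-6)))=-29491 / 54000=-0.55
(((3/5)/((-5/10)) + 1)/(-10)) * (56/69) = 28/1725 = 0.02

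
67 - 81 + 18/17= -220/17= -12.94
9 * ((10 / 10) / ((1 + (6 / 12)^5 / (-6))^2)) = 331776 / 36481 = 9.09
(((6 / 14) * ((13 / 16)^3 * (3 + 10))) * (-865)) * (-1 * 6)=222347385 / 14336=15509.72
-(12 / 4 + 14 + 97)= -114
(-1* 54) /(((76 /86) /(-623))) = 723303 /19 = 38068.58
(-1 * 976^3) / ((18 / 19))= -981364963.56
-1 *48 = -48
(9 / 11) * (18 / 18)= 0.82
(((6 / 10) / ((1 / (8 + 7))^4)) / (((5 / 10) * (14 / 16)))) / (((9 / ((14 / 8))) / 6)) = 81000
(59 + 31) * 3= 270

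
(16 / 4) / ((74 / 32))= 64 / 37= 1.73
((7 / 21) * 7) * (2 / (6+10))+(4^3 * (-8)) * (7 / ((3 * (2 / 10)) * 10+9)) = -28637 / 120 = -238.64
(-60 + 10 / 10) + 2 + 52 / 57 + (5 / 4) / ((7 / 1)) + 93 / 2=-15017 / 1596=-9.41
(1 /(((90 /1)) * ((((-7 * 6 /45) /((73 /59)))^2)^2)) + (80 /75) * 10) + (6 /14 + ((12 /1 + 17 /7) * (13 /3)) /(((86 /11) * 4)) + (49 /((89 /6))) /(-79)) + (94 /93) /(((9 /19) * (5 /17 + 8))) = 9431455806823183651867 /706777069911039713376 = 13.34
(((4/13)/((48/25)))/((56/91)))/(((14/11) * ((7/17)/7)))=4675/1344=3.48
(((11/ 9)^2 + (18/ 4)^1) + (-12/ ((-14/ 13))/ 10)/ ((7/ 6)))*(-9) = -275803/ 4410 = -62.54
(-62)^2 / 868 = 31 / 7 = 4.43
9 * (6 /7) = 54 /7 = 7.71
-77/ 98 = -11/ 14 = -0.79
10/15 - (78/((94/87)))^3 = -117185010725/311469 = -376233.30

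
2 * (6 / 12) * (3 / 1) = 3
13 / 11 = 1.18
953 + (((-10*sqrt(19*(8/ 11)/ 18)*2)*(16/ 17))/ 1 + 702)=1655 - 640*sqrt(209)/ 561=1638.51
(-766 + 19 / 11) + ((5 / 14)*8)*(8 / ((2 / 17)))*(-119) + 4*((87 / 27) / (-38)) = -44926955 / 1881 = -23884.61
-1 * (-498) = 498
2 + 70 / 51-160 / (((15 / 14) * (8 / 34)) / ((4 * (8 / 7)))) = -147796 / 51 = -2897.96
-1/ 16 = -0.06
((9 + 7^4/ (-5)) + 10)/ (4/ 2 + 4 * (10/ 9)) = -10377/ 145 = -71.57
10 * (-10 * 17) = -1700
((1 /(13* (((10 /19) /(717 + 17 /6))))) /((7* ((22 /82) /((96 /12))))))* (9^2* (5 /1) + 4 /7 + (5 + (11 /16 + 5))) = 22408057303 /120120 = 186547.26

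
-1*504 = -504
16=16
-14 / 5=-2.80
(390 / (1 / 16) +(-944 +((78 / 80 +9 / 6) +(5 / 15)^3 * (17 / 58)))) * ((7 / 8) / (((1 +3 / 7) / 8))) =8131480273 / 313200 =25962.58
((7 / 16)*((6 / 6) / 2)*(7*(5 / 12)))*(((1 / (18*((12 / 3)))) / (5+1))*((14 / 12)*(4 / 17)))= 1715 / 4230144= 0.00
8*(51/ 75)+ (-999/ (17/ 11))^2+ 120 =3019859329/ 7225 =417973.61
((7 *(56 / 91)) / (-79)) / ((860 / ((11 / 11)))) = -14 / 220805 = -0.00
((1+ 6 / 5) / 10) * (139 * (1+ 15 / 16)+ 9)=48983 / 800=61.23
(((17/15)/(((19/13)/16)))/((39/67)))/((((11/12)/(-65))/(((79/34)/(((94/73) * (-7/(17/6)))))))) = 683135752/618849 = 1103.88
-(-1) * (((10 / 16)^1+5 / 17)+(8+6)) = 14.92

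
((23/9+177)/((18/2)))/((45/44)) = 71104/3645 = 19.51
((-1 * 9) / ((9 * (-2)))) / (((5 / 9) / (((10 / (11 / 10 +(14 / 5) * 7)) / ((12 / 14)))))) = 35 / 69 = 0.51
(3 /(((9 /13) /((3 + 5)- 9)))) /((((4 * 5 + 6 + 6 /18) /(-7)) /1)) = 91 /79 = 1.15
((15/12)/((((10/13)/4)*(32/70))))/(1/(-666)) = -151515/16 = -9469.69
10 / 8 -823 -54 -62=-937.75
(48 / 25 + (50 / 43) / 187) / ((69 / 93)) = 12003758 / 4623575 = 2.60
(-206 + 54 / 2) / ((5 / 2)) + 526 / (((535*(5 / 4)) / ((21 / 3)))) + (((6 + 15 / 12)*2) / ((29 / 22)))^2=146873 / 2675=54.91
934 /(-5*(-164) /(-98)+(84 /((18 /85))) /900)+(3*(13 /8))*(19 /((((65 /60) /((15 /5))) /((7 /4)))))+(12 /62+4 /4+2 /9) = 77818061341 /234067608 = 332.46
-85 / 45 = -17 / 9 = -1.89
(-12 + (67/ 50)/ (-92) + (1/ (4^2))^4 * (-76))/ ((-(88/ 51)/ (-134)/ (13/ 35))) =-5028356852961/ 14508032000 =-346.59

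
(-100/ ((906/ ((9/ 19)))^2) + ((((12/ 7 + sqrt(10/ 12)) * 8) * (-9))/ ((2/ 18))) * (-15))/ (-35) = -192016523493/ 403326889 - 324 * sqrt(30)/ 7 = -729.60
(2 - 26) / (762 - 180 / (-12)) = -8 / 259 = -0.03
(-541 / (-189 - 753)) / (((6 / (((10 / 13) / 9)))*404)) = 2705 / 133579368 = 0.00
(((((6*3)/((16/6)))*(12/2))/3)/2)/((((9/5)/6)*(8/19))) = 855/16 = 53.44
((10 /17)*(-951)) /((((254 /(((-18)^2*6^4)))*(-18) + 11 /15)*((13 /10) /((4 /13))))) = -22184928000 /121048109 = -183.27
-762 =-762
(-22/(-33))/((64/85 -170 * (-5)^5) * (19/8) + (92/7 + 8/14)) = 0.00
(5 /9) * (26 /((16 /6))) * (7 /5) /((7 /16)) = 52 /3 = 17.33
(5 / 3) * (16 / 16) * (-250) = -1250 / 3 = -416.67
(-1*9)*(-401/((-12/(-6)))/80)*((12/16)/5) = 10827/3200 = 3.38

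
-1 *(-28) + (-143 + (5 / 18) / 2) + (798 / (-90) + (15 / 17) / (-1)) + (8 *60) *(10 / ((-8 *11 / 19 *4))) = -12915377 / 33660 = -383.70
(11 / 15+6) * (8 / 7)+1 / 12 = 1089 / 140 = 7.78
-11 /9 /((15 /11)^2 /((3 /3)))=-1331 /2025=-0.66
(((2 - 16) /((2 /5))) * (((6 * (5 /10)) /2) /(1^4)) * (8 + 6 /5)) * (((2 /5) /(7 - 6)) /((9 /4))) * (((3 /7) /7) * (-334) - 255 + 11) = 2384272 /105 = 22707.35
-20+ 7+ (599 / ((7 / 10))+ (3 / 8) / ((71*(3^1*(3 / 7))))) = 10051945 / 11928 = 842.72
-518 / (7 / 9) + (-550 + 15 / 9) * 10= -18448 / 3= -6149.33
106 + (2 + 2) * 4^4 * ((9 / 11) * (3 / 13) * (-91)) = -192370 / 11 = -17488.18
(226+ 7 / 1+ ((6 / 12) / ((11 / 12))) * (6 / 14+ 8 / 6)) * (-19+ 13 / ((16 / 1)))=-5242365 / 1232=-4255.17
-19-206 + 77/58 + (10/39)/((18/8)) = -4551203/20358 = -223.56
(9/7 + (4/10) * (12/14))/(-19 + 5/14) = -38/435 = -0.09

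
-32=-32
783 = 783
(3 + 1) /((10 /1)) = 2 /5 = 0.40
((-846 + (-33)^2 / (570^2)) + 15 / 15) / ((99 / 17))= -518574443 / 3573900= -145.10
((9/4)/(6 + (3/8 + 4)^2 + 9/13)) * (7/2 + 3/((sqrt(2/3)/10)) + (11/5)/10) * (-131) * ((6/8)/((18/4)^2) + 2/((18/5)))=-2179840 * sqrt(6)/21493 - 13515008/537325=-273.58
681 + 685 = 1366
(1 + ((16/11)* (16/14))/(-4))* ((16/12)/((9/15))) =100/77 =1.30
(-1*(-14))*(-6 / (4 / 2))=-42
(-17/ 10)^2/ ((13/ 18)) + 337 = 221651/ 650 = 341.00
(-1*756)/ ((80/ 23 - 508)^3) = 85169/ 14467697008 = 0.00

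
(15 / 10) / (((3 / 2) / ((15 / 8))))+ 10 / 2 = 6.88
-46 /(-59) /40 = 23 /1180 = 0.02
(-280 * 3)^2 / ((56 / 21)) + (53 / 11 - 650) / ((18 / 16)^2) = 235304392 / 891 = 264090.23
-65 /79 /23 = -65 /1817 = -0.04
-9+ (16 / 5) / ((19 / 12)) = -663 / 95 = -6.98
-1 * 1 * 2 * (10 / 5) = -4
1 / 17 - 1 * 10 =-169 / 17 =-9.94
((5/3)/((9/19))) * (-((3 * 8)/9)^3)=-48640/729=-66.72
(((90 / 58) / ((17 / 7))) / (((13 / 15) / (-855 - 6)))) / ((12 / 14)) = -740.56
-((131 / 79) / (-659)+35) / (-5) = 7.00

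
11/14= 0.79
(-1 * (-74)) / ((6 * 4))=37 / 12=3.08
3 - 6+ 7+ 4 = 8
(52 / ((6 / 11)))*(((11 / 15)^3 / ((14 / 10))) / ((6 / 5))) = 190333 / 8505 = 22.38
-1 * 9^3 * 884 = -644436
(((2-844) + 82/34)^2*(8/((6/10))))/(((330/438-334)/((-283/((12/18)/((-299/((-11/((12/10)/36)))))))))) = 2516755412185378/232006599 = 10847775.12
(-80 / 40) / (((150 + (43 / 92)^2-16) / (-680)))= 135424 / 13365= 10.13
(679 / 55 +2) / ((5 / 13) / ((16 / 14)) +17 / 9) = 738504 / 114565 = 6.45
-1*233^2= -54289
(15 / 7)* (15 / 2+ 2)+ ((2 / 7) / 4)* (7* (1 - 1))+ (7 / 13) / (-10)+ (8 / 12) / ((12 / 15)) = 57703 / 2730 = 21.14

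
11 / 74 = 0.15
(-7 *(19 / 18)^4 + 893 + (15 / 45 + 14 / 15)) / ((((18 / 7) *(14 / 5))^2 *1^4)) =17.08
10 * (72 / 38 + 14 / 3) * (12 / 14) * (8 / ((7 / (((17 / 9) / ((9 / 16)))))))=215.84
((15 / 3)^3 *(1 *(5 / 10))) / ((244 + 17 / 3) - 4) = 375 / 1474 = 0.25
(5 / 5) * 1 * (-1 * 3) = -3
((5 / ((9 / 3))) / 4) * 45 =75 / 4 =18.75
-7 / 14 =-0.50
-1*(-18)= 18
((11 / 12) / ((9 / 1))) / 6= 11 / 648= 0.02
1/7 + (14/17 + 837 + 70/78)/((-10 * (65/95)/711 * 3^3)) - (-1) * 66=-2861465297/904995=-3161.86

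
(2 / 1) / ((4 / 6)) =3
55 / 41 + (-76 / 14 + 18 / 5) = -699 / 1435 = -0.49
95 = 95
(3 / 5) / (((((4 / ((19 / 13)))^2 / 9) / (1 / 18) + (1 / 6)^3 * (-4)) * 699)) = 19494 / 339796715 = 0.00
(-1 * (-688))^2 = 473344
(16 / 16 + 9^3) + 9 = 739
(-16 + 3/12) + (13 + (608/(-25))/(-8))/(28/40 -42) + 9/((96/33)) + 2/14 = -852549/66080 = -12.90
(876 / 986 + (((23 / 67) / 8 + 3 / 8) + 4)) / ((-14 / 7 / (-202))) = 17702674 / 33031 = 535.94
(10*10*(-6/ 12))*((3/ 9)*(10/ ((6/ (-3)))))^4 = -31250/ 81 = -385.80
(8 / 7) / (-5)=-8 / 35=-0.23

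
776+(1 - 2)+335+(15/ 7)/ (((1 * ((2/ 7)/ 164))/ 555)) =683760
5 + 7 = 12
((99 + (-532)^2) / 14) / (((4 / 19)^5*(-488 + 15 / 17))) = -11917689812009 / 118716416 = -100387.88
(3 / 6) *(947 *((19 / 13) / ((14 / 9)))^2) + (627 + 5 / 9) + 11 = 629948299 / 596232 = 1056.55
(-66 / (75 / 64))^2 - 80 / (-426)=422289832 / 133125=3172.13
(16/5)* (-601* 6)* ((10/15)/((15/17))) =-653888/75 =-8718.51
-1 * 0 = 0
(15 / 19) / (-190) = -3 / 722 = -0.00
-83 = -83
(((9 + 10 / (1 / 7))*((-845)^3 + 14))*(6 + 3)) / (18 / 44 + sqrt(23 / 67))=-431140506121.41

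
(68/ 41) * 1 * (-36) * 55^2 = -7405200/ 41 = -180614.63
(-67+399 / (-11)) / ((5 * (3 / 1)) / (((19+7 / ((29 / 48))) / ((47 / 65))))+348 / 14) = -91694512 / 22385187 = -4.10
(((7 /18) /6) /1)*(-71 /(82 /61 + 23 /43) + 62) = 835555 /532332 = 1.57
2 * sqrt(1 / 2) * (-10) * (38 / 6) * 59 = -11210 * sqrt(2) / 3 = -5284.44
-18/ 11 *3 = -54/ 11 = -4.91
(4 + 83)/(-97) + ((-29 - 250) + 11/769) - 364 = -48029135/74593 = -643.88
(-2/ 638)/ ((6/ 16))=-0.01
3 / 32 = 0.09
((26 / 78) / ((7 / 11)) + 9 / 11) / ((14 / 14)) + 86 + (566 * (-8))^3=-21445255954736 / 231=-92836605864.66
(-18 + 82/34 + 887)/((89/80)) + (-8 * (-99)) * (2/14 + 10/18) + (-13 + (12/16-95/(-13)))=733295265/550732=1331.49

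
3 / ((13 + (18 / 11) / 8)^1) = 132 / 581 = 0.23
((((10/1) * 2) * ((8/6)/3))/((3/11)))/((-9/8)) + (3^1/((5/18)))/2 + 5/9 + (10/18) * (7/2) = -51203/2430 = -21.07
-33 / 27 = -11 / 9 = -1.22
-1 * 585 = -585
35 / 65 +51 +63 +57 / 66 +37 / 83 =2749997 / 23738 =115.85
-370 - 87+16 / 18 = -4105 / 9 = -456.11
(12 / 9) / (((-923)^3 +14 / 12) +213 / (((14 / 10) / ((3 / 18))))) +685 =5655681693111 / 8256469625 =685.00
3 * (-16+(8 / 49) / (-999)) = -783224 / 16317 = -48.00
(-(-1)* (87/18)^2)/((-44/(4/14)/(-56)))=841/99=8.49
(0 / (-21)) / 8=0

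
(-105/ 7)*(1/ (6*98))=-5/ 196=-0.03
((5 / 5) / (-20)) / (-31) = 1 / 620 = 0.00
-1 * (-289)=289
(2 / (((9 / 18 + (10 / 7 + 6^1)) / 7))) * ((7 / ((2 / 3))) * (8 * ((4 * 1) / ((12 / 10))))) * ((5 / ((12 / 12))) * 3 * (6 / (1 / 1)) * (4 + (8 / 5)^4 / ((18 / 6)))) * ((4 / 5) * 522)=531511658496 / 4625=114921439.67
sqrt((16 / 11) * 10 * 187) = 4 * sqrt(170) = 52.15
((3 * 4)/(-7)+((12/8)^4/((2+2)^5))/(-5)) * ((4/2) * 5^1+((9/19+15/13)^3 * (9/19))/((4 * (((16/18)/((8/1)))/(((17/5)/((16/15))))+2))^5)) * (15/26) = -768659784027586357366250263809351/77674799127253096439651900588032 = -9.90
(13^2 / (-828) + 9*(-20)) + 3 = -146725 / 828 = -177.20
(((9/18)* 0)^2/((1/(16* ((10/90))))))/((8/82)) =0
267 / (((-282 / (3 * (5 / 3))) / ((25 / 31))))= -11125 / 2914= -3.82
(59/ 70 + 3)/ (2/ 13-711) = -3497/ 646870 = -0.01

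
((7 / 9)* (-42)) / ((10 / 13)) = -637 / 15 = -42.47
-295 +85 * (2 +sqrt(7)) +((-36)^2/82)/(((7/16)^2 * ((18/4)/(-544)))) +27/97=-1969544434/194873 +85 * sqrt(7)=-9881.92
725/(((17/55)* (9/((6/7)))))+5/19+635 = 5824240/6783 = 858.65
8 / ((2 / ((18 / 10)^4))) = 26244 / 625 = 41.99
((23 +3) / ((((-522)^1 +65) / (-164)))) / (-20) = -1066 / 2285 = -0.47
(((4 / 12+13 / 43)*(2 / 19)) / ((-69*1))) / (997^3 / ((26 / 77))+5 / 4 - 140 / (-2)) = -0.00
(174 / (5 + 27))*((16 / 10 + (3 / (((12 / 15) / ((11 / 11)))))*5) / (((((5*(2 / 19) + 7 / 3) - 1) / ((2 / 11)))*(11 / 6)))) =550449 / 93280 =5.90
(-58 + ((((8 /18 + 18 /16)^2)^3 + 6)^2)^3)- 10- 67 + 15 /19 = 11725147953400328024096798802721024180152691851047763184452762645115369065811 /138906789094693574778466228336167917645156498690131321499302257229824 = 84410186.35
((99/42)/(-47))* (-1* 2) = 33/329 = 0.10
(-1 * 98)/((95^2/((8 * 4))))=-3136/9025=-0.35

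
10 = 10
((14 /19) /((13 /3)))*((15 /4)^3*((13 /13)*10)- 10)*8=703.76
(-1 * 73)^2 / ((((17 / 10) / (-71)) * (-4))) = 1891795 / 34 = 55641.03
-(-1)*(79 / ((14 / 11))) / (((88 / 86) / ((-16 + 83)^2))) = 15249133 / 56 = 272305.95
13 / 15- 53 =-782 / 15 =-52.13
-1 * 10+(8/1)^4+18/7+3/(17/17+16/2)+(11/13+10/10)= 1116775/273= 4090.75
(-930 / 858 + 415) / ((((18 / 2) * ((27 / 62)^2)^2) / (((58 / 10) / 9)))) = 824.08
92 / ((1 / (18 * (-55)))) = -91080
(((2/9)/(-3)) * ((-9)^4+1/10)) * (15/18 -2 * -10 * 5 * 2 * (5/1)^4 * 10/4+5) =-24604584277/162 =-151880149.86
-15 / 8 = -1.88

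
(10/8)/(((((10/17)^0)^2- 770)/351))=-1755/3076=-0.57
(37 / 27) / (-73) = -0.02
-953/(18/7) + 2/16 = -370.49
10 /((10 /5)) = 5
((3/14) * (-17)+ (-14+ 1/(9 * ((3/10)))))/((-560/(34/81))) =110993/8573040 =0.01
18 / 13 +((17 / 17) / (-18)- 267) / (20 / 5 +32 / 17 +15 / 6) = -53483 / 1755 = -30.47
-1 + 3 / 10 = -7 / 10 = -0.70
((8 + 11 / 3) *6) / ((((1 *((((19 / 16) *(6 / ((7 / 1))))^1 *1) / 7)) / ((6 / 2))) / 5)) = 137200 / 19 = 7221.05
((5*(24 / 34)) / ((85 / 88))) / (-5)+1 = 389 / 1445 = 0.27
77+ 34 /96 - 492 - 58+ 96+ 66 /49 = -882703 /2352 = -375.30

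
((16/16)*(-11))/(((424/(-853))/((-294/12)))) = -459767/848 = -542.18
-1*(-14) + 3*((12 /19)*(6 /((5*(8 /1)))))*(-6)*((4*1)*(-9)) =7162 /95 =75.39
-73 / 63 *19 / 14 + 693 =609839 / 882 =691.43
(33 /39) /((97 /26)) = 22 /97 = 0.23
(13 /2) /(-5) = -13 /10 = -1.30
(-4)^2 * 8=128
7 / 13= 0.54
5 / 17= 0.29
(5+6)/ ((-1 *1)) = -11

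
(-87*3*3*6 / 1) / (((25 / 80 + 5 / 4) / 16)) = -48107.52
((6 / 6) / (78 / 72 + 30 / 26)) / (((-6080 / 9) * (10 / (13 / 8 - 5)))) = 9477 / 42438400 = 0.00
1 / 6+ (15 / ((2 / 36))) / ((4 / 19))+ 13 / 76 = 292487 / 228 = 1282.84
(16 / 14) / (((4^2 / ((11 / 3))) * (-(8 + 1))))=-0.03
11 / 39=0.28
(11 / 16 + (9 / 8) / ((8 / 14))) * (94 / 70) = 3.57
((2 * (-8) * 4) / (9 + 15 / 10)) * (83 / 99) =-10624 / 2079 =-5.11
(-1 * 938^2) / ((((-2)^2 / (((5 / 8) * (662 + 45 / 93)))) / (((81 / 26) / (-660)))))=429901.29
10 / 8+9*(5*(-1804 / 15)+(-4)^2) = -21067 / 4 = -5266.75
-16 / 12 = -4 / 3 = -1.33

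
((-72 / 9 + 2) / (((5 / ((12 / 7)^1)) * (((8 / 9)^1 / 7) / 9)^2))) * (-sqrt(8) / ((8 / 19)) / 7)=1121931 * sqrt(2) / 160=9916.56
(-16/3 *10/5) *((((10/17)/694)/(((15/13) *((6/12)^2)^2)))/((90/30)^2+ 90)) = -6656/5256009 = -0.00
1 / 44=0.02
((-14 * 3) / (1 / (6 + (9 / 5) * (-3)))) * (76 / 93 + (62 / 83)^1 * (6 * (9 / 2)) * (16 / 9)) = -11889192 / 12865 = -924.15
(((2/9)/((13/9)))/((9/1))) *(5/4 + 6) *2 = 29/117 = 0.25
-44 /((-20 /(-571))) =-6281 /5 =-1256.20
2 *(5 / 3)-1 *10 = -20 / 3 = -6.67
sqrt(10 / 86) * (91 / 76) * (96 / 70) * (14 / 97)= 0.08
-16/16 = -1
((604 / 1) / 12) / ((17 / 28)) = 4228 / 51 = 82.90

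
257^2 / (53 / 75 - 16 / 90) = 14861025 / 119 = 124882.56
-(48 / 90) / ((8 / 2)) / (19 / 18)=-12 / 95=-0.13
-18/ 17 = -1.06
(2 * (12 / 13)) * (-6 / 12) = -12 / 13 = -0.92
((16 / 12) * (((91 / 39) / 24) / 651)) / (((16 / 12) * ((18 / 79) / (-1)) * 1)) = -79 / 120528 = -0.00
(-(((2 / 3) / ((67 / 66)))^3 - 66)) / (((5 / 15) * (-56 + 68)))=9882587 / 601526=16.43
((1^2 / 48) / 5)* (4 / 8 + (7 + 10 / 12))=5 / 144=0.03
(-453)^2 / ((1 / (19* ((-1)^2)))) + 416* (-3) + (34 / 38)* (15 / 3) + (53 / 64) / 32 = 151668372463 / 38912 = 3897727.50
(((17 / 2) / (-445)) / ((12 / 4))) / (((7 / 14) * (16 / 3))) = -17 / 7120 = -0.00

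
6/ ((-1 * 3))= -2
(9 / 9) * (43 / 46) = 43 / 46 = 0.93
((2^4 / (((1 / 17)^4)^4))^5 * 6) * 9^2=139043244356167732305040463798839198216103600795629338349801840023890476924336149094571281733509626866958336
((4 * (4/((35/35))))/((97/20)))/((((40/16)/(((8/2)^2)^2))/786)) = 25755648/97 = 265522.14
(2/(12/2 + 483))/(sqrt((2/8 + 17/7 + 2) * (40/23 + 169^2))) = 4 * sqrt(282767037)/6011873091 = 0.00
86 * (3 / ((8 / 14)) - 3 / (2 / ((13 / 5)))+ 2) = 2881 / 10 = 288.10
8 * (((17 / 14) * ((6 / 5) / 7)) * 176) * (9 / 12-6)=-53856 / 35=-1538.74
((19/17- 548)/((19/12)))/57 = -37188/6137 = -6.06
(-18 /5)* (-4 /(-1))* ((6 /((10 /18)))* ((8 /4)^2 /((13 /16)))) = -248832 /325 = -765.64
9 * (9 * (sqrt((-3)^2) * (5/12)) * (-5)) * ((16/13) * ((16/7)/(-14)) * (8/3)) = 172800/637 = 271.27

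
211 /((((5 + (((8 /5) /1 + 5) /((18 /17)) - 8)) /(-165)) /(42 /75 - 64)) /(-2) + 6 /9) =132519816 /418607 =316.57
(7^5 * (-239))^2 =16135268698129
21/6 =7/2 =3.50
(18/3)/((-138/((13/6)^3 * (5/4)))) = -10985/19872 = -0.55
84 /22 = 42 /11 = 3.82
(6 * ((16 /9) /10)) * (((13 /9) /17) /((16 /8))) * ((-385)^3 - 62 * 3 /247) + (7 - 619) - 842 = -112827054158 /43605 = -2587479.74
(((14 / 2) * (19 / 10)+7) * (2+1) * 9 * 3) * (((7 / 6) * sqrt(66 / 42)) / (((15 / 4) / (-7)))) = -4488.92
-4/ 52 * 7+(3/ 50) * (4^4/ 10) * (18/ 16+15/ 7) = 50971/ 11375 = 4.48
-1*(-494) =494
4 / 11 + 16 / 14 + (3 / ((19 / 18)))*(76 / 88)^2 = 6143 / 1694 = 3.63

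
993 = 993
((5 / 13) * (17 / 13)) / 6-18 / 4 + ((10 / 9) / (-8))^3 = -34842053 / 7884864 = -4.42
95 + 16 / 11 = 1061 / 11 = 96.45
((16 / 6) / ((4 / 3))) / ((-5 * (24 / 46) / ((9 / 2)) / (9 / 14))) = -621 / 280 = -2.22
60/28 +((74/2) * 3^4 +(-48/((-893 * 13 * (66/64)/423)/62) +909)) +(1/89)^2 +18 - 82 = 594959200644/150649499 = 3949.29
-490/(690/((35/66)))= -1715/4554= -0.38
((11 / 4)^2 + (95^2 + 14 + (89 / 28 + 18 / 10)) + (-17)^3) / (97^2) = 2317583 / 5269040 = 0.44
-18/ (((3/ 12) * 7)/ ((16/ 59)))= -1152/ 413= -2.79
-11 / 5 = -2.20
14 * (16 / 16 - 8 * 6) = -658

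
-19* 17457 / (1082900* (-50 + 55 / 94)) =15589101 / 2515035250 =0.01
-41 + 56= 15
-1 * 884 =-884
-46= -46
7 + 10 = 17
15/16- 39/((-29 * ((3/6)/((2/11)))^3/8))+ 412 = 255343081/617584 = 413.45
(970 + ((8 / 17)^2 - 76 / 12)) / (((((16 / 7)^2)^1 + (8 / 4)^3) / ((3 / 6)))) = 40948859 / 1123632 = 36.44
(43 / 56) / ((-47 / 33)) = -0.54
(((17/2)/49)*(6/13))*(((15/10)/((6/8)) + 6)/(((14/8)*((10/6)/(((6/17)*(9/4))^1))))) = 3888/22295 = 0.17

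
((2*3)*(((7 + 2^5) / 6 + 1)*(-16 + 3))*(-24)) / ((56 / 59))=103545 / 7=14792.14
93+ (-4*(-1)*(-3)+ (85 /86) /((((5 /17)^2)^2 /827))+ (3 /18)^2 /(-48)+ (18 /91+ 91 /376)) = 4342369626091517 /39724776000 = 109311.37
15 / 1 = 15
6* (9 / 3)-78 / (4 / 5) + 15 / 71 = -11259 / 142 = -79.29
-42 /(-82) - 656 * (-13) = 8528.51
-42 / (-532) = 3 / 38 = 0.08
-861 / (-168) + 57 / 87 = 1341 / 232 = 5.78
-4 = -4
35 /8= 4.38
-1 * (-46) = 46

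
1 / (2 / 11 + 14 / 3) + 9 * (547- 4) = 781953 / 160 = 4887.21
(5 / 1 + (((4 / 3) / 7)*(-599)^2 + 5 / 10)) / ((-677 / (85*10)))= -1220021575 / 14217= -85814.28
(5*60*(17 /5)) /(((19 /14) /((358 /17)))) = 300720 /19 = 15827.37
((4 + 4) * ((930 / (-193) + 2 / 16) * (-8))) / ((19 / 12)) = 695712 / 3667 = 189.72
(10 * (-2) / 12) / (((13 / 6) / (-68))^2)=-277440 / 169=-1641.66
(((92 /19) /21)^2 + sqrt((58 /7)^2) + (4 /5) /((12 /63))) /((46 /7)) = 433957 /227430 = 1.91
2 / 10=1 / 5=0.20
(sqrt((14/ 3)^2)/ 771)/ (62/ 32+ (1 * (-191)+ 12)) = -224/ 6552729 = -0.00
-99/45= -11/5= -2.20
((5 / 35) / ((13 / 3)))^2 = 0.00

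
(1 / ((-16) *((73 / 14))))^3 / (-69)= 343 / 13743192576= 0.00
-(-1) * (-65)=-65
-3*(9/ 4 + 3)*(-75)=4725/ 4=1181.25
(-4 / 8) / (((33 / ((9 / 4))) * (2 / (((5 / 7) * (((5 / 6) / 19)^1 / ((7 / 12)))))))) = -75 / 81928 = -0.00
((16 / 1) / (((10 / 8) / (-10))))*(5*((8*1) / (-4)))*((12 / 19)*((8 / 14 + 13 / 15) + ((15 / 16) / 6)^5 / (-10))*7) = 10133372839 / 1245184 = 8138.05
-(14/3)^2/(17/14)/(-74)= 1372/5661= 0.24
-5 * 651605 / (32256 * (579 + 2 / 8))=-3258025 / 18684288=-0.17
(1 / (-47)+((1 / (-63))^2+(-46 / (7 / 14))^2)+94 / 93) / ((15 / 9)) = 48951621944 / 9638055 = 5078.99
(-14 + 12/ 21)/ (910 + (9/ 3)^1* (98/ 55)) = -2585/ 176204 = -0.01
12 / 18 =2 / 3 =0.67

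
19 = 19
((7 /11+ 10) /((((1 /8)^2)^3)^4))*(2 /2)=552516878495748490002432 /11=50228807135977135454766.55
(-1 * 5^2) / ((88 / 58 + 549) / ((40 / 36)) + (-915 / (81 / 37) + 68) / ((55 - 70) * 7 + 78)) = -0.05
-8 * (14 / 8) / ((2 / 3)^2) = -63 / 2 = -31.50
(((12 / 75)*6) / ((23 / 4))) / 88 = 12 / 6325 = 0.00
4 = 4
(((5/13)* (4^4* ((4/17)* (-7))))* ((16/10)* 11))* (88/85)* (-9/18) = 27754496/18785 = 1477.48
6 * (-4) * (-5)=120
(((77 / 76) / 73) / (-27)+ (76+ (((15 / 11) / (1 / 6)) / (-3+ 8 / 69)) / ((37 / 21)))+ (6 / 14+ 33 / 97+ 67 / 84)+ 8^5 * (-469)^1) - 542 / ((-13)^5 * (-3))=-23503085126707669217633345 / 1529340685499785158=-15368116.04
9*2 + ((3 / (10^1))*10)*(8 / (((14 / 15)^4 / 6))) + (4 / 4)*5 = 510848 / 2401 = 212.76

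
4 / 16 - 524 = -2095 / 4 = -523.75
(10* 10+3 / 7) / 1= 703 / 7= 100.43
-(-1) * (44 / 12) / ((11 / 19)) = 19 / 3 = 6.33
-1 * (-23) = 23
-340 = -340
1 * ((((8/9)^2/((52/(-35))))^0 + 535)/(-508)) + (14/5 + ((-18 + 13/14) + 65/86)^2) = 267.94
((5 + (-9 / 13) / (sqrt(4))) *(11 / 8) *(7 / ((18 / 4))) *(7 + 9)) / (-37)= -18634 / 4329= -4.30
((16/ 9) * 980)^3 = 3855122432000/ 729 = 5288233788.75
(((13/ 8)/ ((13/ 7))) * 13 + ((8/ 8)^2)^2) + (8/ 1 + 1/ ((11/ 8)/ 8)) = 2305/ 88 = 26.19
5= 5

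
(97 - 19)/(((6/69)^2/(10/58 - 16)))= -9469629/58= -163269.47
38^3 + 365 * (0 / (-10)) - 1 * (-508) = 55380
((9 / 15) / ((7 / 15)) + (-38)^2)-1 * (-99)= 10810 / 7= 1544.29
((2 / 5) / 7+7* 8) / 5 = 11.21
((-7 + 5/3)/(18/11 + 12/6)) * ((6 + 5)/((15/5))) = -242/45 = -5.38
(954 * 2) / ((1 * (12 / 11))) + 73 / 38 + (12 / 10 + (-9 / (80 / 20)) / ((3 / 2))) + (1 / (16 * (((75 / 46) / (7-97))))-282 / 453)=20043391 / 11476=1746.55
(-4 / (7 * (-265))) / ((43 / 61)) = 244 / 79765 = 0.00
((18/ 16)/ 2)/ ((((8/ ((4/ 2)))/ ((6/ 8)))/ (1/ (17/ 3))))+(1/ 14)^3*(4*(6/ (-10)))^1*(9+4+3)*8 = -696669/ 7463680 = -0.09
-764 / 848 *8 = -382 / 53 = -7.21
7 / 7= 1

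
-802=-802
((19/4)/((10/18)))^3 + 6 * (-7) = 4664211/8000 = 583.03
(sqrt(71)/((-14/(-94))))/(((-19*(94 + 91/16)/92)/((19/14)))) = -3.73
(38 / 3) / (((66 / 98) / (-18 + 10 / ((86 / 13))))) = -310.11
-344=-344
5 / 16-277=-4427 / 16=-276.69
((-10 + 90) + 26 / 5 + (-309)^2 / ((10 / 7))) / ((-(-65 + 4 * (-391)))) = 223073 / 5430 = 41.08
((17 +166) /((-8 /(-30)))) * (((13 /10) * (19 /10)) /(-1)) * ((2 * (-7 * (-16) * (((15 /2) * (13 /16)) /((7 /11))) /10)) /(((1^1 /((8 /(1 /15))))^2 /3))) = -15706895490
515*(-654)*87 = -29302470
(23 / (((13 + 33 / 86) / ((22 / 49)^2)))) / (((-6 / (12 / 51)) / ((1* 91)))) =-24891152 / 20134443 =-1.24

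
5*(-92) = -460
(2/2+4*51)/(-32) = -6.41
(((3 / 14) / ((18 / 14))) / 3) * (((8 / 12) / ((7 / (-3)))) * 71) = -71 / 63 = -1.13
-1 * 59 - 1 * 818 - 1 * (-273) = -604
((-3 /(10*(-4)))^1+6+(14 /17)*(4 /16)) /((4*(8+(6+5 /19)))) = 81149 /737120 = 0.11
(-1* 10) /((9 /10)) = -100 /9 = -11.11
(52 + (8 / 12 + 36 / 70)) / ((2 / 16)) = 44672 / 105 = 425.45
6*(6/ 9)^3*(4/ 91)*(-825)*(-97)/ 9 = 1707200/ 2457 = 694.83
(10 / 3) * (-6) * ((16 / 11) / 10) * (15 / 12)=-40 / 11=-3.64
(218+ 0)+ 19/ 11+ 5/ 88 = 19341/ 88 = 219.78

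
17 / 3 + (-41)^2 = 5060 / 3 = 1686.67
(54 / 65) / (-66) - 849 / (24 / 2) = -202381 / 2860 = -70.76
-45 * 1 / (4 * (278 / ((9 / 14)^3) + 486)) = -32805 / 4468504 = -0.01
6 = 6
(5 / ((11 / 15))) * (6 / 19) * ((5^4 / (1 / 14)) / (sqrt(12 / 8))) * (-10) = -13125000 * sqrt(6) / 209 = -153825.61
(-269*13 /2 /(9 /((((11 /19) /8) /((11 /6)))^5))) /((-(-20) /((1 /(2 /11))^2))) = -11424699 /405684060160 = -0.00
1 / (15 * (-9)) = -1 / 135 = -0.01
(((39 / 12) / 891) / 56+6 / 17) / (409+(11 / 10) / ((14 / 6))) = 5988625 / 6946535376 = 0.00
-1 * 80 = -80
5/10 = 1/2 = 0.50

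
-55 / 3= -18.33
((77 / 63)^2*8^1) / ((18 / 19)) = 9196 / 729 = 12.61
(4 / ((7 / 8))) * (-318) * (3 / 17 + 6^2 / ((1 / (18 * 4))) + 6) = -449463744 / 119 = -3777006.25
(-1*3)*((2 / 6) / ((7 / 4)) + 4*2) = -172 / 7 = -24.57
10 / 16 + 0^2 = 0.62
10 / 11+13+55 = 758 / 11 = 68.91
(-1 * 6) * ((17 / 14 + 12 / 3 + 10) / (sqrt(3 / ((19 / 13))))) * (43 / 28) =-9159 * sqrt(741) / 2548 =-97.85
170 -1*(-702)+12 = 884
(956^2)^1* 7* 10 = 63975520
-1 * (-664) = 664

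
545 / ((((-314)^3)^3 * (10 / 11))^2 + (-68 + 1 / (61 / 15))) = 0.00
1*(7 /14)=1 /2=0.50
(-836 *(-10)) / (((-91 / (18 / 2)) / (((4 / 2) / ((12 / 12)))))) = -150480 / 91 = -1653.63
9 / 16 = 0.56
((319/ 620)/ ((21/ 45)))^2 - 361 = -271070215/ 753424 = -359.78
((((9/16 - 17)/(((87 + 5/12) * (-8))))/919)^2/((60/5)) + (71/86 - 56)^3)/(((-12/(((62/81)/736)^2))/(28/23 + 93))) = 105862686118414224014846420177137/74220191580627214253086356799488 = 1.43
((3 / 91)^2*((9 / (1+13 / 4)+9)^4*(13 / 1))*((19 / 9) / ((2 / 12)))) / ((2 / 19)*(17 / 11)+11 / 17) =29544930954 / 8750053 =3376.54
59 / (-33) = -59 / 33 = -1.79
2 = 2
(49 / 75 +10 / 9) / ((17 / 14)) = 5558 / 3825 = 1.45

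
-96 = -96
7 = 7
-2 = -2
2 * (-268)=-536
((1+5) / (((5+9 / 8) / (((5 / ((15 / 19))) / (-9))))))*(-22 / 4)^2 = -9196 / 441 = -20.85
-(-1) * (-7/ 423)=-7/ 423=-0.02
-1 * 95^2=-9025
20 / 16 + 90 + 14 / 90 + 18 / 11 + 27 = 237683 / 1980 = 120.04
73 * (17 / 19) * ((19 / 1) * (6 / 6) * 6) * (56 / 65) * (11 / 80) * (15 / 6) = 286671 / 130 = 2205.16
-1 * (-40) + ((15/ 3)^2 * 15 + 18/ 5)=418.60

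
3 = 3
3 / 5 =0.60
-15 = -15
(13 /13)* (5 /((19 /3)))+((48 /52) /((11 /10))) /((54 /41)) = 34885 /24453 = 1.43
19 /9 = 2.11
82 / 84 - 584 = -24487 / 42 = -583.02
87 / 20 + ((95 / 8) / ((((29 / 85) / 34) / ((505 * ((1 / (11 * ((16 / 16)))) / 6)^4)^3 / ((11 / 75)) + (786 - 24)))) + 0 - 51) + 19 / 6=13100689166236993569161229011111 / 14528696463906193477877760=901711.26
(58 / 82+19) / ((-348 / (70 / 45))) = -2828 / 32103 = -0.09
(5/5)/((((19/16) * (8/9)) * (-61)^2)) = 18/70699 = 0.00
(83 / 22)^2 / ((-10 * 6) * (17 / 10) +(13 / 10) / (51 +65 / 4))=-9265705 / 66387376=-0.14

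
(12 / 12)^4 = 1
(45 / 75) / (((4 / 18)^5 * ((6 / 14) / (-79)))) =-32654097 / 160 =-204088.11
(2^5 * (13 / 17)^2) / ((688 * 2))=0.01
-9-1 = -10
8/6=4/3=1.33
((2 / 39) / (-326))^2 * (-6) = -2 / 13470483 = -0.00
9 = 9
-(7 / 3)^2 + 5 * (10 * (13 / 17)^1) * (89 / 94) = 30.76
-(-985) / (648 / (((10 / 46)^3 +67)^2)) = 163691466204265 / 23981814018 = 6825.65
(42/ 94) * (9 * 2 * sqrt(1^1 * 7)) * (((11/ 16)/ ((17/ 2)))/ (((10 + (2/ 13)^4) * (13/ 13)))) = 5398029 * sqrt(7)/ 82987336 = 0.17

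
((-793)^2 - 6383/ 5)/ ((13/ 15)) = 724122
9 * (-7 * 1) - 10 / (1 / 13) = -193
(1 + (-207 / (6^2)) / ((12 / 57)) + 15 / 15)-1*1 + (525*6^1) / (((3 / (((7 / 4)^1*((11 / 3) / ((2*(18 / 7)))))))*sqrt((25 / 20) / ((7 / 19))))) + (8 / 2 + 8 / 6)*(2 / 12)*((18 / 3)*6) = 91 / 16 + 18865*sqrt(665) / 684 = 716.92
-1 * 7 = -7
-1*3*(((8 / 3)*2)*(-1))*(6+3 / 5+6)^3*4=16003008 / 125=128024.06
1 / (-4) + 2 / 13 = -5 / 52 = -0.10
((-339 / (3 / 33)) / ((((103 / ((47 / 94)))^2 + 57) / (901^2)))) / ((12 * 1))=-91733513 / 15452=-5936.68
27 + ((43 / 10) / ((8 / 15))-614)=-9263 / 16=-578.94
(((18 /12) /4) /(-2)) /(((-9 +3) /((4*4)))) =1 /2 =0.50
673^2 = 452929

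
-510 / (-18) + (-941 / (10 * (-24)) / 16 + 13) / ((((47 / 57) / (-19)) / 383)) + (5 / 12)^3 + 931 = -115932.12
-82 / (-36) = 41 / 18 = 2.28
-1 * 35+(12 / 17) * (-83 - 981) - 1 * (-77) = -12054 / 17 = -709.06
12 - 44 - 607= -639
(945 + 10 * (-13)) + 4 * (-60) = 575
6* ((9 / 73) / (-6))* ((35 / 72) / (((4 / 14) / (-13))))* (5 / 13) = 1225 / 1168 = 1.05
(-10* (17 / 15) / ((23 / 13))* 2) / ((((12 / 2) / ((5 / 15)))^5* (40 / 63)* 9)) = -1547 / 1303801920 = -0.00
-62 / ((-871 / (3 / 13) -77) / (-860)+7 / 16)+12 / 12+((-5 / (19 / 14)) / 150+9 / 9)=-153792847 / 14458335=-10.64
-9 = -9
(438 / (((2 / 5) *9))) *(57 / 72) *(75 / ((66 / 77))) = 1213625 / 144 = 8427.95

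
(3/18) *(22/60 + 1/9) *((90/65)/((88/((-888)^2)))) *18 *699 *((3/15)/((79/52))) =35551900512/21725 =1636451.12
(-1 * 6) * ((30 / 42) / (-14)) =15 / 49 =0.31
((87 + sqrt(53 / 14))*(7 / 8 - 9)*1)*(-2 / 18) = 65*sqrt(742) / 1008 + 1885 / 24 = 80.30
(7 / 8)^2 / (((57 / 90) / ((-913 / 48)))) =-223685 / 9728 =-22.99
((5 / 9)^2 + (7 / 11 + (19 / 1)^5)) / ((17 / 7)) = 15443435357 / 15147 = 1019570.57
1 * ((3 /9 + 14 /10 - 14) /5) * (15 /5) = -184 /25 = -7.36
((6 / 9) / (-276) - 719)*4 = -2876.01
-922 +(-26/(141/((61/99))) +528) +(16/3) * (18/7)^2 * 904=21535951240/683991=31485.72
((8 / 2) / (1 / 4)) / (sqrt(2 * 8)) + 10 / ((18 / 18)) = 14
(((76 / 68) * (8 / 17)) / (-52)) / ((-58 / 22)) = 418 / 108953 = 0.00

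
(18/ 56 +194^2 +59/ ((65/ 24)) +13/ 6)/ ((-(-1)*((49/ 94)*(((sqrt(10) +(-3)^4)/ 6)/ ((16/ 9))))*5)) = 1391670602352/ 730272725 - 154630066928*sqrt(10)/ 6572454525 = 1831.29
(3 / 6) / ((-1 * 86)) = -1 / 172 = -0.01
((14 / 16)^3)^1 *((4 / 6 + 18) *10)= 12005 / 96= 125.05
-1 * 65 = -65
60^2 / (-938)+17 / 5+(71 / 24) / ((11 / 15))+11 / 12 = 2793787 / 619080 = 4.51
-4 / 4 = -1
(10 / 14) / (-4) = -5 / 28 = -0.18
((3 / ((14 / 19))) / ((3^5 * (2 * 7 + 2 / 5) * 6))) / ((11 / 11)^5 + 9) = 0.00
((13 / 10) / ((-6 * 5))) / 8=-13 / 2400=-0.01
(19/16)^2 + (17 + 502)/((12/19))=210729/256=823.16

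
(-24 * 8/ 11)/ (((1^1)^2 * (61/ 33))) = -576/ 61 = -9.44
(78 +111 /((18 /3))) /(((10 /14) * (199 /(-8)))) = -5404 /995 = -5.43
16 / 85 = 0.19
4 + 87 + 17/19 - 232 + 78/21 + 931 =794.61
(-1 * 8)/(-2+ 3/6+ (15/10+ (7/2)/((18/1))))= -288/7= -41.14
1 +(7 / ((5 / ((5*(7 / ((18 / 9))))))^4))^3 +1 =4747561518135 / 4096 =1159072636.26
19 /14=1.36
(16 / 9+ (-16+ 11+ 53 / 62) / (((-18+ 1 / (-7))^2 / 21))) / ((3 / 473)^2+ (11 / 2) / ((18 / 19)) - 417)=-6094329187078 / 1655926719639937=-0.00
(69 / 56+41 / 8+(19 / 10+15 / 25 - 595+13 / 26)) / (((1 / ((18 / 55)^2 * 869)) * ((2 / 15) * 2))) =-204410.65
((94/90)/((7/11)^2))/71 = 5687/156555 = 0.04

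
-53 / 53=-1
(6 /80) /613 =3 /24520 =0.00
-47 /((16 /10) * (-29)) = 235 /232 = 1.01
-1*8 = -8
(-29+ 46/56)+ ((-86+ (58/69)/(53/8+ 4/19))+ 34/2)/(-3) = -31432433/6022044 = -5.22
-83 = -83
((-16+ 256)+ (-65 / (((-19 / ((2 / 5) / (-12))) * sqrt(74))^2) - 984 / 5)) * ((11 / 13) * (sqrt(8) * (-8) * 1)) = -4570017122 * sqrt(2) / 7813845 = -827.12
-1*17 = -17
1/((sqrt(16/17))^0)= 1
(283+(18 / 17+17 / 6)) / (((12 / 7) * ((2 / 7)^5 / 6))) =3442762687 / 6528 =527383.99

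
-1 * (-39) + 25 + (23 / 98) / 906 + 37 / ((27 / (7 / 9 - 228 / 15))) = 1590705527 / 35959140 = 44.24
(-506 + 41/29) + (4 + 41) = -459.59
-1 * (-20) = 20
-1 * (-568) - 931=-363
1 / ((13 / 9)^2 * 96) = 27 / 5408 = 0.00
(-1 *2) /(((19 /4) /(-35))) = 280 /19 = 14.74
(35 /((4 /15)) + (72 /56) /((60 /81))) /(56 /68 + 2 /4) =52751 /525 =100.48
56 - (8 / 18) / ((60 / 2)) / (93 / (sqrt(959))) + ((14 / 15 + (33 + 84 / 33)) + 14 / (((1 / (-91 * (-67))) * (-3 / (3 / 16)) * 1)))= -6919963 / 1320 - 2 * sqrt(959) / 12555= -5242.40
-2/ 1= -2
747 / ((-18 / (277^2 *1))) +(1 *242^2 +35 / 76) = -237552367 / 76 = -3125689.04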